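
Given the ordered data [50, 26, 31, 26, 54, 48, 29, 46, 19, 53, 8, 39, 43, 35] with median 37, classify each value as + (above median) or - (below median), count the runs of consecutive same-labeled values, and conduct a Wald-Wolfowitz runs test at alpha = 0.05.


Step 1: Compute median = 37; label A = above, B = below.
Labels in order: ABBBAABABABAAB  (n_A = 7, n_B = 7)
Step 2: Count runs R = 10.
Step 3: Under H0 (random ordering), E[R] = 2*n_A*n_B/(n_A+n_B) + 1 = 2*7*7/14 + 1 = 8.0000.
        Var[R] = 2*n_A*n_B*(2*n_A*n_B - n_A - n_B) / ((n_A+n_B)^2 * (n_A+n_B-1)) = 8232/2548 = 3.2308.
        SD[R] = 1.7974.
Step 4: Continuity-corrected z = (R - 0.5 - E[R]) / SD[R] = (10 - 0.5 - 8.0000) / 1.7974 = 0.8345.
Step 5: Two-sided p-value via normal approximation = 2*(1 - Phi(|z|)) = 0.403986.
Step 6: alpha = 0.05. fail to reject H0.

R = 10, z = 0.8345, p = 0.403986, fail to reject H0.


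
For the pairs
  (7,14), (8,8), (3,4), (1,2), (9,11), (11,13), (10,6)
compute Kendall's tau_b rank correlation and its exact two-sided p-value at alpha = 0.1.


Step 1: Enumerate the 21 unordered pairs (i,j) with i<j and classify each by sign(x_j-x_i) * sign(y_j-y_i).
  (1,2):dx=+1,dy=-6->D; (1,3):dx=-4,dy=-10->C; (1,4):dx=-6,dy=-12->C; (1,5):dx=+2,dy=-3->D
  (1,6):dx=+4,dy=-1->D; (1,7):dx=+3,dy=-8->D; (2,3):dx=-5,dy=-4->C; (2,4):dx=-7,dy=-6->C
  (2,5):dx=+1,dy=+3->C; (2,6):dx=+3,dy=+5->C; (2,7):dx=+2,dy=-2->D; (3,4):dx=-2,dy=-2->C
  (3,5):dx=+6,dy=+7->C; (3,6):dx=+8,dy=+9->C; (3,7):dx=+7,dy=+2->C; (4,5):dx=+8,dy=+9->C
  (4,6):dx=+10,dy=+11->C; (4,7):dx=+9,dy=+4->C; (5,6):dx=+2,dy=+2->C; (5,7):dx=+1,dy=-5->D
  (6,7):dx=-1,dy=-7->C
Step 2: C = 15, D = 6, total pairs = 21.
Step 3: tau = (C - D)/(n(n-1)/2) = (15 - 6)/21 = 0.428571.
Step 4: Exact two-sided p-value (enumerate n! = 5040 permutations of y under H0): p = 0.238889.
Step 5: alpha = 0.1. fail to reject H0.

tau_b = 0.4286 (C=15, D=6), p = 0.238889, fail to reject H0.


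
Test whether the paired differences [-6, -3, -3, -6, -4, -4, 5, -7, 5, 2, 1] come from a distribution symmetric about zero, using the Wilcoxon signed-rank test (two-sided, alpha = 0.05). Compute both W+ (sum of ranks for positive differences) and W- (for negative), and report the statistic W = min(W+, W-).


Step 1: Drop any zero differences (none here) and take |d_i|.
|d| = [6, 3, 3, 6, 4, 4, 5, 7, 5, 2, 1]
Step 2: Midrank |d_i| (ties get averaged ranks).
ranks: |6|->9.5, |3|->3.5, |3|->3.5, |6|->9.5, |4|->5.5, |4|->5.5, |5|->7.5, |7|->11, |5|->7.5, |2|->2, |1|->1
Step 3: Attach original signs; sum ranks with positive sign and with negative sign.
W+ = 7.5 + 7.5 + 2 + 1 = 18
W- = 9.5 + 3.5 + 3.5 + 9.5 + 5.5 + 5.5 + 11 = 48
(Check: W+ + W- = 66 should equal n(n+1)/2 = 66.)
Step 4: Test statistic W = min(W+, W-) = 18.
Step 5: Ties in |d|, so use the tie-corrected normal approximation.
        E[W] = n(n+1)/4 = 11*12/4 = 33.
        Tie groups: |d|=3 (t=2), |d|=4 (t=2), |d|=5 (t=2), |d|=6 (t=2); sum(t^3 - t) = 24.
        Var[W] = n(n+1)(2n+1)/24 - sum(t^3-t)/48 = 3036/24 - 24/48 = 126.
        z = (W - E[W]) / sqrt(Var[W]) = (18 - 33) / 11.2250 = -1.3363.
        Two-sided p = 2*Phi(z) = 0.181449.
Step 6: alpha = 0.05. fail to reject H0.

W+ = 18, W- = 48, W = min = 18, p = 0.181449, fail to reject H0.


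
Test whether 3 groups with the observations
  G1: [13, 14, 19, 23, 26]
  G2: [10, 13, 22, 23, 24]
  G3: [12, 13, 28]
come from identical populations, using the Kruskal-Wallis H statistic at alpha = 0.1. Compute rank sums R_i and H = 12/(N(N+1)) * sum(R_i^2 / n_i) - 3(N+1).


Step 1: Combine all N = 13 observations and assign midranks.
sorted (value, group, rank): (10,G2,1), (12,G3,2), (13,G1,4), (13,G2,4), (13,G3,4), (14,G1,6), (19,G1,7), (22,G2,8), (23,G1,9.5), (23,G2,9.5), (24,G2,11), (26,G1,12), (28,G3,13)
Step 2: Sum ranks within each group.
R_1 = 38.5 (n_1 = 5)
R_2 = 33.5 (n_2 = 5)
R_3 = 19 (n_3 = 3)
Step 3: H = 12/(N(N+1)) * sum(R_i^2/n_i) - 3(N+1)
     = 12/(13*14) * (38.5^2/5 + 33.5^2/5 + 19^2/3) - 3*14
     = 0.065934 * 641.233 - 42
     = 0.279121.
Step 4: Ties present; correction factor C = 1 - 30/(13^3 - 13) = 0.986264. Corrected H = 0.279121 / 0.986264 = 0.283008.
Step 5: Under H0, H ~ chi^2(2); p-value = 0.868052.
Step 6: alpha = 0.1. fail to reject H0.

H = 0.2830, df = 2, p = 0.868052, fail to reject H0.


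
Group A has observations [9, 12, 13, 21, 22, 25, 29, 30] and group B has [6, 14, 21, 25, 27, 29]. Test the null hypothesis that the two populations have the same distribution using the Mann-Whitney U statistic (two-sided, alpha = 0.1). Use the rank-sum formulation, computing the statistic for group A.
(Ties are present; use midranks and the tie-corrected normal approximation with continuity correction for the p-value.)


Step 1: Combine and sort all 14 observations; assign midranks.
sorted (value, group): (6,Y), (9,X), (12,X), (13,X), (14,Y), (21,X), (21,Y), (22,X), (25,X), (25,Y), (27,Y), (29,X), (29,Y), (30,X)
ranks: 6->1, 9->2, 12->3, 13->4, 14->5, 21->6.5, 21->6.5, 22->8, 25->9.5, 25->9.5, 27->11, 29->12.5, 29->12.5, 30->14
Step 2: Rank sum for X: R1 = 2 + 3 + 4 + 6.5 + 8 + 9.5 + 12.5 + 14 = 59.5.
Step 3: U_X = R1 - n1(n1+1)/2 = 59.5 - 8*9/2 = 59.5 - 36 = 23.5.
       U_Y = n1*n2 - U_X = 48 - 23.5 = 24.5.
Step 4: Ties are present, so use the tie-corrected normal approximation (with continuity correction) for the p-value.
Step 5: p-value = 1.000000; compare to alpha = 0.1. fail to reject H0.

U_X = 23.5, p = 1.000000, fail to reject H0 at alpha = 0.1.


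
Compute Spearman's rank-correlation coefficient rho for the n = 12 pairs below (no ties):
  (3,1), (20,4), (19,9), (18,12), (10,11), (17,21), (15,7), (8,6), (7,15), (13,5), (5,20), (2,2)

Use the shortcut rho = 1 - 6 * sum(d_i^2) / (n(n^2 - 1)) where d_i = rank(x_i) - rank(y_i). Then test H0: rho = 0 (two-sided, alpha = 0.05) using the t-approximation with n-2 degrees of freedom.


Step 1: Rank x and y separately (midranks; no ties here).
rank(x): 3->2, 20->12, 19->11, 18->10, 10->6, 17->9, 15->8, 8->5, 7->4, 13->7, 5->3, 2->1
rank(y): 1->1, 4->3, 9->7, 12->9, 11->8, 21->12, 7->6, 6->5, 15->10, 5->4, 20->11, 2->2
Step 2: d_i = R_x(i) - R_y(i); compute d_i^2.
  (2-1)^2=1, (12-3)^2=81, (11-7)^2=16, (10-9)^2=1, (6-8)^2=4, (9-12)^2=9, (8-6)^2=4, (5-5)^2=0, (4-10)^2=36, (7-4)^2=9, (3-11)^2=64, (1-2)^2=1
sum(d^2) = 226.
Step 3: rho = 1 - 6*226 / (12*(12^2 - 1)) = 1 - 1356/1716 = 0.209790.
Step 4: Under H0, t = rho * sqrt((n-2)/(1-rho^2)) = 0.6785 ~ t(10).
Step 5: Two-sided p-value from the t-distribution with 10 df = 0.512841.
Step 6: alpha = 0.05. fail to reject H0.

rho = 0.2098, p = 0.512841, fail to reject H0 at alpha = 0.05.


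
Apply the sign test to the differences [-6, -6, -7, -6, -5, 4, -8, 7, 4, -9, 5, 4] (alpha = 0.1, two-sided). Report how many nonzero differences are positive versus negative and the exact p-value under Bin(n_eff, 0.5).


Step 1: Discard zero differences. Original n = 12; n_eff = number of nonzero differences = 12.
Nonzero differences (with sign): -6, -6, -7, -6, -5, +4, -8, +7, +4, -9, +5, +4
Step 2: Count signs: positive = 5, negative = 7.
Step 3: Under H0: P(positive) = 0.5, so the number of positives S ~ Bin(12, 0.5).
Step 4: Two-sided exact p-value = sum of Bin(12,0.5) probabilities at or below the observed probability = 0.774414.
Step 5: alpha = 0.1. fail to reject H0.

n_eff = 12, pos = 5, neg = 7, p = 0.774414, fail to reject H0.


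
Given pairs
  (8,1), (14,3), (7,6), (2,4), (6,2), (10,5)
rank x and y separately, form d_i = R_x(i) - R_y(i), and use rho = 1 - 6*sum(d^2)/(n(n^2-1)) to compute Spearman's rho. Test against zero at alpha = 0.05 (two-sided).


Step 1: Rank x and y separately (midranks; no ties here).
rank(x): 8->4, 14->6, 7->3, 2->1, 6->2, 10->5
rank(y): 1->1, 3->3, 6->6, 4->4, 2->2, 5->5
Step 2: d_i = R_x(i) - R_y(i); compute d_i^2.
  (4-1)^2=9, (6-3)^2=9, (3-6)^2=9, (1-4)^2=9, (2-2)^2=0, (5-5)^2=0
sum(d^2) = 36.
Step 3: rho = 1 - 6*36 / (6*(6^2 - 1)) = 1 - 216/210 = -0.028571.
Step 4: Under H0, t = rho * sqrt((n-2)/(1-rho^2)) = -0.0572 ~ t(4).
Step 5: Two-sided p-value from the t-distribution with 4 df = 0.957155.
Step 6: alpha = 0.05. fail to reject H0.

rho = -0.0286, p = 0.957155, fail to reject H0 at alpha = 0.05.


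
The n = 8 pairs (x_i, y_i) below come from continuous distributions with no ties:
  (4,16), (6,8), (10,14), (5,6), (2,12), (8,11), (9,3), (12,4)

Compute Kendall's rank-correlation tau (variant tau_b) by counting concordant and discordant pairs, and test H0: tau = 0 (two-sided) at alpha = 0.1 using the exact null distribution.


Step 1: Enumerate the 28 unordered pairs (i,j) with i<j and classify each by sign(x_j-x_i) * sign(y_j-y_i).
  (1,2):dx=+2,dy=-8->D; (1,3):dx=+6,dy=-2->D; (1,4):dx=+1,dy=-10->D; (1,5):dx=-2,dy=-4->C
  (1,6):dx=+4,dy=-5->D; (1,7):dx=+5,dy=-13->D; (1,8):dx=+8,dy=-12->D; (2,3):dx=+4,dy=+6->C
  (2,4):dx=-1,dy=-2->C; (2,5):dx=-4,dy=+4->D; (2,6):dx=+2,dy=+3->C; (2,7):dx=+3,dy=-5->D
  (2,8):dx=+6,dy=-4->D; (3,4):dx=-5,dy=-8->C; (3,5):dx=-8,dy=-2->C; (3,6):dx=-2,dy=-3->C
  (3,7):dx=-1,dy=-11->C; (3,8):dx=+2,dy=-10->D; (4,5):dx=-3,dy=+6->D; (4,6):dx=+3,dy=+5->C
  (4,7):dx=+4,dy=-3->D; (4,8):dx=+7,dy=-2->D; (5,6):dx=+6,dy=-1->D; (5,7):dx=+7,dy=-9->D
  (5,8):dx=+10,dy=-8->D; (6,7):dx=+1,dy=-8->D; (6,8):dx=+4,dy=-7->D; (7,8):dx=+3,dy=+1->C
Step 2: C = 10, D = 18, total pairs = 28.
Step 3: tau = (C - D)/(n(n-1)/2) = (10 - 18)/28 = -0.285714.
Step 4: Exact two-sided p-value (enumerate n! = 40320 permutations of y under H0): p = 0.398760.
Step 5: alpha = 0.1. fail to reject H0.

tau_b = -0.2857 (C=10, D=18), p = 0.398760, fail to reject H0.


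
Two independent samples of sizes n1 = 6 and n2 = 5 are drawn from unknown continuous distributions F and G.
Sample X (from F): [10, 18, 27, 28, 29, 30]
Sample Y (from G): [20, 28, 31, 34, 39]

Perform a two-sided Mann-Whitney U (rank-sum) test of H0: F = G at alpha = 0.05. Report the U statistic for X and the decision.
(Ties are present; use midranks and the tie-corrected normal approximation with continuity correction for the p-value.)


Step 1: Combine and sort all 11 observations; assign midranks.
sorted (value, group): (10,X), (18,X), (20,Y), (27,X), (28,X), (28,Y), (29,X), (30,X), (31,Y), (34,Y), (39,Y)
ranks: 10->1, 18->2, 20->3, 27->4, 28->5.5, 28->5.5, 29->7, 30->8, 31->9, 34->10, 39->11
Step 2: Rank sum for X: R1 = 1 + 2 + 4 + 5.5 + 7 + 8 = 27.5.
Step 3: U_X = R1 - n1(n1+1)/2 = 27.5 - 6*7/2 = 27.5 - 21 = 6.5.
       U_Y = n1*n2 - U_X = 30 - 6.5 = 23.5.
Step 4: Ties are present, so use the tie-corrected normal approximation (with continuity correction) for the p-value.
Step 5: p-value = 0.143215; compare to alpha = 0.05. fail to reject H0.

U_X = 6.5, p = 0.143215, fail to reject H0 at alpha = 0.05.


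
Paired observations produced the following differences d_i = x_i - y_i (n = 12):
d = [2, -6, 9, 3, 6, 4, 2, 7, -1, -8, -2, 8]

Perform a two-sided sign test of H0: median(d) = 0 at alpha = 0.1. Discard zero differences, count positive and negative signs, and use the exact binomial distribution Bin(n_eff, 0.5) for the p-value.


Step 1: Discard zero differences. Original n = 12; n_eff = number of nonzero differences = 12.
Nonzero differences (with sign): +2, -6, +9, +3, +6, +4, +2, +7, -1, -8, -2, +8
Step 2: Count signs: positive = 8, negative = 4.
Step 3: Under H0: P(positive) = 0.5, so the number of positives S ~ Bin(12, 0.5).
Step 4: Two-sided exact p-value = sum of Bin(12,0.5) probabilities at or below the observed probability = 0.387695.
Step 5: alpha = 0.1. fail to reject H0.

n_eff = 12, pos = 8, neg = 4, p = 0.387695, fail to reject H0.


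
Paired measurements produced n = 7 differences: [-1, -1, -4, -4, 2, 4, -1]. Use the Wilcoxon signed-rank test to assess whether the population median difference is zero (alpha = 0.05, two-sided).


Step 1: Drop any zero differences (none here) and take |d_i|.
|d| = [1, 1, 4, 4, 2, 4, 1]
Step 2: Midrank |d_i| (ties get averaged ranks).
ranks: |1|->2, |1|->2, |4|->6, |4|->6, |2|->4, |4|->6, |1|->2
Step 3: Attach original signs; sum ranks with positive sign and with negative sign.
W+ = 4 + 6 = 10
W- = 2 + 2 + 6 + 6 + 2 = 18
(Check: W+ + W- = 28 should equal n(n+1)/2 = 28.)
Step 4: Test statistic W = min(W+, W-) = 10.
Step 5: Ties in |d|, so use the tie-corrected normal approximation.
        E[W] = n(n+1)/4 = 7*8/4 = 14.
        Tie groups: |d|=1 (t=3), |d|=4 (t=3); sum(t^3 - t) = 48.
        Var[W] = n(n+1)(2n+1)/24 - sum(t^3-t)/48 = 840/24 - 48/48 = 34.
        z = (W - E[W]) / sqrt(Var[W]) = (10 - 14) / 5.8310 = -0.6860.
        Two-sided p = 2*Phi(z) = 0.492717.
Step 6: alpha = 0.05. fail to reject H0.

W+ = 10, W- = 18, W = min = 10, p = 0.492717, fail to reject H0.


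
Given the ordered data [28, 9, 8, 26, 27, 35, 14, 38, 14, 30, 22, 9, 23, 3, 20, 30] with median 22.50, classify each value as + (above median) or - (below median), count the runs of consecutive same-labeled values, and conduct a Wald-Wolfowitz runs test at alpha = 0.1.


Step 1: Compute median = 22.50; label A = above, B = below.
Labels in order: ABBAAABABABBABBA  (n_A = 8, n_B = 8)
Step 2: Count runs R = 11.
Step 3: Under H0 (random ordering), E[R] = 2*n_A*n_B/(n_A+n_B) + 1 = 2*8*8/16 + 1 = 9.0000.
        Var[R] = 2*n_A*n_B*(2*n_A*n_B - n_A - n_B) / ((n_A+n_B)^2 * (n_A+n_B-1)) = 14336/3840 = 3.7333.
        SD[R] = 1.9322.
Step 4: Continuity-corrected z = (R - 0.5 - E[R]) / SD[R] = (11 - 0.5 - 9.0000) / 1.9322 = 0.7763.
Step 5: Two-sided p-value via normal approximation = 2*(1 - Phi(|z|)) = 0.437558.
Step 6: alpha = 0.1. fail to reject H0.

R = 11, z = 0.7763, p = 0.437558, fail to reject H0.


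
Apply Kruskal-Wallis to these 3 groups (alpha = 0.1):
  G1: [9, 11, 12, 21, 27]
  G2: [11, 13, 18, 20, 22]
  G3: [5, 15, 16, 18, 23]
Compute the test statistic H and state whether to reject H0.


Step 1: Combine all N = 15 observations and assign midranks.
sorted (value, group, rank): (5,G3,1), (9,G1,2), (11,G1,3.5), (11,G2,3.5), (12,G1,5), (13,G2,6), (15,G3,7), (16,G3,8), (18,G2,9.5), (18,G3,9.5), (20,G2,11), (21,G1,12), (22,G2,13), (23,G3,14), (27,G1,15)
Step 2: Sum ranks within each group.
R_1 = 37.5 (n_1 = 5)
R_2 = 43 (n_2 = 5)
R_3 = 39.5 (n_3 = 5)
Step 3: H = 12/(N(N+1)) * sum(R_i^2/n_i) - 3(N+1)
     = 12/(15*16) * (37.5^2/5 + 43^2/5 + 39.5^2/5) - 3*16
     = 0.050000 * 963.1 - 48
     = 0.155000.
Step 4: Ties present; correction factor C = 1 - 12/(15^3 - 15) = 0.996429. Corrected H = 0.155000 / 0.996429 = 0.155556.
Step 5: Under H0, H ~ chi^2(2); p-value = 0.925170.
Step 6: alpha = 0.1. fail to reject H0.

H = 0.1556, df = 2, p = 0.925170, fail to reject H0.


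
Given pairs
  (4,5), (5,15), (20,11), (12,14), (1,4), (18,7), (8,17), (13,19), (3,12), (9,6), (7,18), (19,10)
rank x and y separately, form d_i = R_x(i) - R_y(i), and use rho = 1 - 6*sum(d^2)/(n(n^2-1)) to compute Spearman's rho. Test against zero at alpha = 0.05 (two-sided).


Step 1: Rank x and y separately (midranks; no ties here).
rank(x): 4->3, 5->4, 20->12, 12->8, 1->1, 18->10, 8->6, 13->9, 3->2, 9->7, 7->5, 19->11
rank(y): 5->2, 15->9, 11->6, 14->8, 4->1, 7->4, 17->10, 19->12, 12->7, 6->3, 18->11, 10->5
Step 2: d_i = R_x(i) - R_y(i); compute d_i^2.
  (3-2)^2=1, (4-9)^2=25, (12-6)^2=36, (8-8)^2=0, (1-1)^2=0, (10-4)^2=36, (6-10)^2=16, (9-12)^2=9, (2-7)^2=25, (7-3)^2=16, (5-11)^2=36, (11-5)^2=36
sum(d^2) = 236.
Step 3: rho = 1 - 6*236 / (12*(12^2 - 1)) = 1 - 1416/1716 = 0.174825.
Step 4: Under H0, t = rho * sqrt((n-2)/(1-rho^2)) = 0.5615 ~ t(10).
Step 5: Two-sided p-value from the t-distribution with 10 df = 0.586824.
Step 6: alpha = 0.05. fail to reject H0.

rho = 0.1748, p = 0.586824, fail to reject H0 at alpha = 0.05.


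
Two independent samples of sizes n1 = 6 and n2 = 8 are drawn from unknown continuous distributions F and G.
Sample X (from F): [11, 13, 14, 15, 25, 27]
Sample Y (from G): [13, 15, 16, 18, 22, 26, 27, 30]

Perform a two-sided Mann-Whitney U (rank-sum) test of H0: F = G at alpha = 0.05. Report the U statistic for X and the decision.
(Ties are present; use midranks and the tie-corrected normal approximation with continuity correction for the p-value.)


Step 1: Combine and sort all 14 observations; assign midranks.
sorted (value, group): (11,X), (13,X), (13,Y), (14,X), (15,X), (15,Y), (16,Y), (18,Y), (22,Y), (25,X), (26,Y), (27,X), (27,Y), (30,Y)
ranks: 11->1, 13->2.5, 13->2.5, 14->4, 15->5.5, 15->5.5, 16->7, 18->8, 22->9, 25->10, 26->11, 27->12.5, 27->12.5, 30->14
Step 2: Rank sum for X: R1 = 1 + 2.5 + 4 + 5.5 + 10 + 12.5 = 35.5.
Step 3: U_X = R1 - n1(n1+1)/2 = 35.5 - 6*7/2 = 35.5 - 21 = 14.5.
       U_Y = n1*n2 - U_X = 48 - 14.5 = 33.5.
Step 4: Ties are present, so use the tie-corrected normal approximation (with continuity correction) for the p-value.
Step 5: p-value = 0.243718; compare to alpha = 0.05. fail to reject H0.

U_X = 14.5, p = 0.243718, fail to reject H0 at alpha = 0.05.


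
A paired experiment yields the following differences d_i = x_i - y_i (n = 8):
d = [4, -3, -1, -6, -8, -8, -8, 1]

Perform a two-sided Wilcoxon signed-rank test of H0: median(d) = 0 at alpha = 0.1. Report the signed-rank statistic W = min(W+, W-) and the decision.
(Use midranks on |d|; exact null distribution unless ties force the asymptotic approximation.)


Step 1: Drop any zero differences (none here) and take |d_i|.
|d| = [4, 3, 1, 6, 8, 8, 8, 1]
Step 2: Midrank |d_i| (ties get averaged ranks).
ranks: |4|->4, |3|->3, |1|->1.5, |6|->5, |8|->7, |8|->7, |8|->7, |1|->1.5
Step 3: Attach original signs; sum ranks with positive sign and with negative sign.
W+ = 4 + 1.5 = 5.5
W- = 3 + 1.5 + 5 + 7 + 7 + 7 = 30.5
(Check: W+ + W- = 36 should equal n(n+1)/2 = 36.)
Step 4: Test statistic W = min(W+, W-) = 5.5.
Step 5: Ties in |d|, so use the tie-corrected normal approximation.
        E[W] = n(n+1)/4 = 8*9/4 = 18.
        Tie groups: |d|=1 (t=2), |d|=8 (t=3); sum(t^3 - t) = 30.
        Var[W] = n(n+1)(2n+1)/24 - sum(t^3-t)/48 = 1224/24 - 30/48 = 50.375.
        z = (W - E[W]) / sqrt(Var[W]) = (5.5 - 18) / 7.0975 = -1.7612.
        Two-sided p = 2*Phi(z) = 0.078209.
Step 6: alpha = 0.1. reject H0.

W+ = 5.5, W- = 30.5, W = min = 5.5, p = 0.078209, reject H0.


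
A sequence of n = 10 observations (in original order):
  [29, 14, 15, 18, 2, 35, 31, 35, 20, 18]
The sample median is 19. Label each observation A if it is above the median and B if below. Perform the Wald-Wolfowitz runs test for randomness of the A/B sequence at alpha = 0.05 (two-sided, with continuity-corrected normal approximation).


Step 1: Compute median = 19; label A = above, B = below.
Labels in order: ABBBBAAAAB  (n_A = 5, n_B = 5)
Step 2: Count runs R = 4.
Step 3: Under H0 (random ordering), E[R] = 2*n_A*n_B/(n_A+n_B) + 1 = 2*5*5/10 + 1 = 6.0000.
        Var[R] = 2*n_A*n_B*(2*n_A*n_B - n_A - n_B) / ((n_A+n_B)^2 * (n_A+n_B-1)) = 2000/900 = 2.2222.
        SD[R] = 1.4907.
Step 4: Continuity-corrected z = (R + 0.5 - E[R]) / SD[R] = (4 + 0.5 - 6.0000) / 1.4907 = -1.0062.
Step 5: Two-sided p-value via normal approximation = 2*(1 - Phi(|z|)) = 0.314305.
Step 6: alpha = 0.05. fail to reject H0.

R = 4, z = -1.0062, p = 0.314305, fail to reject H0.


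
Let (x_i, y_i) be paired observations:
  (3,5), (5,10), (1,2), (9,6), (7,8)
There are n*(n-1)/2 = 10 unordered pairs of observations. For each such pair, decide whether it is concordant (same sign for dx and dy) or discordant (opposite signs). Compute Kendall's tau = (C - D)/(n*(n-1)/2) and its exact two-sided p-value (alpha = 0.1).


Step 1: Enumerate the 10 unordered pairs (i,j) with i<j and classify each by sign(x_j-x_i) * sign(y_j-y_i).
  (1,2):dx=+2,dy=+5->C; (1,3):dx=-2,dy=-3->C; (1,4):dx=+6,dy=+1->C; (1,5):dx=+4,dy=+3->C
  (2,3):dx=-4,dy=-8->C; (2,4):dx=+4,dy=-4->D; (2,5):dx=+2,dy=-2->D; (3,4):dx=+8,dy=+4->C
  (3,5):dx=+6,dy=+6->C; (4,5):dx=-2,dy=+2->D
Step 2: C = 7, D = 3, total pairs = 10.
Step 3: tau = (C - D)/(n(n-1)/2) = (7 - 3)/10 = 0.400000.
Step 4: Exact two-sided p-value (enumerate n! = 120 permutations of y under H0): p = 0.483333.
Step 5: alpha = 0.1. fail to reject H0.

tau_b = 0.4000 (C=7, D=3), p = 0.483333, fail to reject H0.


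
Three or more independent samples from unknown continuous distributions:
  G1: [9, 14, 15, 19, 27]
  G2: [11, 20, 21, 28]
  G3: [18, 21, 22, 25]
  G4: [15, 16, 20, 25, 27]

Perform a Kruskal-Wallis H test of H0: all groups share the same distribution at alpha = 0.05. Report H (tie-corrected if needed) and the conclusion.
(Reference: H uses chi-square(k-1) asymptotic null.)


Step 1: Combine all N = 18 observations and assign midranks.
sorted (value, group, rank): (9,G1,1), (11,G2,2), (14,G1,3), (15,G1,4.5), (15,G4,4.5), (16,G4,6), (18,G3,7), (19,G1,8), (20,G2,9.5), (20,G4,9.5), (21,G2,11.5), (21,G3,11.5), (22,G3,13), (25,G3,14.5), (25,G4,14.5), (27,G1,16.5), (27,G4,16.5), (28,G2,18)
Step 2: Sum ranks within each group.
R_1 = 33 (n_1 = 5)
R_2 = 41 (n_2 = 4)
R_3 = 46 (n_3 = 4)
R_4 = 51 (n_4 = 5)
Step 3: H = 12/(N(N+1)) * sum(R_i^2/n_i) - 3(N+1)
     = 12/(18*19) * (33^2/5 + 41^2/4 + 46^2/4 + 51^2/5) - 3*19
     = 0.035088 * 1687.25 - 57
     = 2.201754.
Step 4: Ties present; correction factor C = 1 - 30/(18^3 - 18) = 0.994840. Corrected H = 2.201754 / 0.994840 = 2.213174.
Step 5: Under H0, H ~ chi^2(3); p-value = 0.529358.
Step 6: alpha = 0.05. fail to reject H0.

H = 2.2132, df = 3, p = 0.529358, fail to reject H0.


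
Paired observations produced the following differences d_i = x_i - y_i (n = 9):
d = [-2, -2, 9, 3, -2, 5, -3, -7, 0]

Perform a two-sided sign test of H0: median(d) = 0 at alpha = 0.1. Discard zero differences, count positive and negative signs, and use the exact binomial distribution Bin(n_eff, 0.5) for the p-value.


Step 1: Discard zero differences. Original n = 9; n_eff = number of nonzero differences = 8.
Nonzero differences (with sign): -2, -2, +9, +3, -2, +5, -3, -7
Step 2: Count signs: positive = 3, negative = 5.
Step 3: Under H0: P(positive) = 0.5, so the number of positives S ~ Bin(8, 0.5).
Step 4: Two-sided exact p-value = sum of Bin(8,0.5) probabilities at or below the observed probability = 0.726562.
Step 5: alpha = 0.1. fail to reject H0.

n_eff = 8, pos = 3, neg = 5, p = 0.726562, fail to reject H0.


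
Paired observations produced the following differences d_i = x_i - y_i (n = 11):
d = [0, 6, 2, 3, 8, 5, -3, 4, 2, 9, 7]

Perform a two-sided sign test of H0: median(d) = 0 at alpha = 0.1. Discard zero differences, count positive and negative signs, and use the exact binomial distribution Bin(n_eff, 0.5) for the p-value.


Step 1: Discard zero differences. Original n = 11; n_eff = number of nonzero differences = 10.
Nonzero differences (with sign): +6, +2, +3, +8, +5, -3, +4, +2, +9, +7
Step 2: Count signs: positive = 9, negative = 1.
Step 3: Under H0: P(positive) = 0.5, so the number of positives S ~ Bin(10, 0.5).
Step 4: Two-sided exact p-value = sum of Bin(10,0.5) probabilities at or below the observed probability = 0.021484.
Step 5: alpha = 0.1. reject H0.

n_eff = 10, pos = 9, neg = 1, p = 0.021484, reject H0.


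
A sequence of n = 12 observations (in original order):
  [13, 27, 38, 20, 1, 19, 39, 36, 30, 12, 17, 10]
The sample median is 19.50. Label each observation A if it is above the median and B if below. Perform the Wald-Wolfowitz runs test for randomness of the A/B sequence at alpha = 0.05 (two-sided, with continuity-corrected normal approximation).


Step 1: Compute median = 19.50; label A = above, B = below.
Labels in order: BAAABBAAABBB  (n_A = 6, n_B = 6)
Step 2: Count runs R = 5.
Step 3: Under H0 (random ordering), E[R] = 2*n_A*n_B/(n_A+n_B) + 1 = 2*6*6/12 + 1 = 7.0000.
        Var[R] = 2*n_A*n_B*(2*n_A*n_B - n_A - n_B) / ((n_A+n_B)^2 * (n_A+n_B-1)) = 4320/1584 = 2.7273.
        SD[R] = 1.6514.
Step 4: Continuity-corrected z = (R + 0.5 - E[R]) / SD[R] = (5 + 0.5 - 7.0000) / 1.6514 = -0.9083.
Step 5: Two-sided p-value via normal approximation = 2*(1 - Phi(|z|)) = 0.363722.
Step 6: alpha = 0.05. fail to reject H0.

R = 5, z = -0.9083, p = 0.363722, fail to reject H0.


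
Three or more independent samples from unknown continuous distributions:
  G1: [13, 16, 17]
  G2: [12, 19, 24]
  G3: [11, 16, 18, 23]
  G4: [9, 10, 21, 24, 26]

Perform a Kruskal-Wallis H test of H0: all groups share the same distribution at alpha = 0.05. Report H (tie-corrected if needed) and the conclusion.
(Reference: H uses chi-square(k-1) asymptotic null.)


Step 1: Combine all N = 15 observations and assign midranks.
sorted (value, group, rank): (9,G4,1), (10,G4,2), (11,G3,3), (12,G2,4), (13,G1,5), (16,G1,6.5), (16,G3,6.5), (17,G1,8), (18,G3,9), (19,G2,10), (21,G4,11), (23,G3,12), (24,G2,13.5), (24,G4,13.5), (26,G4,15)
Step 2: Sum ranks within each group.
R_1 = 19.5 (n_1 = 3)
R_2 = 27.5 (n_2 = 3)
R_3 = 30.5 (n_3 = 4)
R_4 = 42.5 (n_4 = 5)
Step 3: H = 12/(N(N+1)) * sum(R_i^2/n_i) - 3(N+1)
     = 12/(15*16) * (19.5^2/3 + 27.5^2/3 + 30.5^2/4 + 42.5^2/5) - 3*16
     = 0.050000 * 972.646 - 48
     = 0.632292.
Step 4: Ties present; correction factor C = 1 - 12/(15^3 - 15) = 0.996429. Corrected H = 0.632292 / 0.996429 = 0.634558.
Step 5: Under H0, H ~ chi^2(3); p-value = 0.888478.
Step 6: alpha = 0.05. fail to reject H0.

H = 0.6346, df = 3, p = 0.888478, fail to reject H0.


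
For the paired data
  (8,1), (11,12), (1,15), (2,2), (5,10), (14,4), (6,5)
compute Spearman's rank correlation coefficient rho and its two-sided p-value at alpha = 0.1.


Step 1: Rank x and y separately (midranks; no ties here).
rank(x): 8->5, 11->6, 1->1, 2->2, 5->3, 14->7, 6->4
rank(y): 1->1, 12->6, 15->7, 2->2, 10->5, 4->3, 5->4
Step 2: d_i = R_x(i) - R_y(i); compute d_i^2.
  (5-1)^2=16, (6-6)^2=0, (1-7)^2=36, (2-2)^2=0, (3-5)^2=4, (7-3)^2=16, (4-4)^2=0
sum(d^2) = 72.
Step 3: rho = 1 - 6*72 / (7*(7^2 - 1)) = 1 - 432/336 = -0.285714.
Step 4: Under H0, t = rho * sqrt((n-2)/(1-rho^2)) = -0.6667 ~ t(5).
Step 5: Two-sided p-value from the t-distribution with 5 df = 0.534509.
Step 6: alpha = 0.1. fail to reject H0.

rho = -0.2857, p = 0.534509, fail to reject H0 at alpha = 0.1.


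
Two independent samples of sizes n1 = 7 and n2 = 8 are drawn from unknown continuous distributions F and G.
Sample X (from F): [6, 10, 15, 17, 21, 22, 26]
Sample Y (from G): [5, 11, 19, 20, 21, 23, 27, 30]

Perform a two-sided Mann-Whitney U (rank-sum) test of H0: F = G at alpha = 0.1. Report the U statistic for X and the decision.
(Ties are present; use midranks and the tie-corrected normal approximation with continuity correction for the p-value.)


Step 1: Combine and sort all 15 observations; assign midranks.
sorted (value, group): (5,Y), (6,X), (10,X), (11,Y), (15,X), (17,X), (19,Y), (20,Y), (21,X), (21,Y), (22,X), (23,Y), (26,X), (27,Y), (30,Y)
ranks: 5->1, 6->2, 10->3, 11->4, 15->5, 17->6, 19->7, 20->8, 21->9.5, 21->9.5, 22->11, 23->12, 26->13, 27->14, 30->15
Step 2: Rank sum for X: R1 = 2 + 3 + 5 + 6 + 9.5 + 11 + 13 = 49.5.
Step 3: U_X = R1 - n1(n1+1)/2 = 49.5 - 7*8/2 = 49.5 - 28 = 21.5.
       U_Y = n1*n2 - U_X = 56 - 21.5 = 34.5.
Step 4: Ties are present, so use the tie-corrected normal approximation (with continuity correction) for the p-value.
Step 5: p-value = 0.487064; compare to alpha = 0.1. fail to reject H0.

U_X = 21.5, p = 0.487064, fail to reject H0 at alpha = 0.1.


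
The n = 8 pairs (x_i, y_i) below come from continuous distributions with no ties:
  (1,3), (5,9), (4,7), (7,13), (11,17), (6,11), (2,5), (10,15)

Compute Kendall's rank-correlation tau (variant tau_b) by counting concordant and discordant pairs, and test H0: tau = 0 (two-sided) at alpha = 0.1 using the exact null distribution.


Step 1: Enumerate the 28 unordered pairs (i,j) with i<j and classify each by sign(x_j-x_i) * sign(y_j-y_i).
  (1,2):dx=+4,dy=+6->C; (1,3):dx=+3,dy=+4->C; (1,4):dx=+6,dy=+10->C; (1,5):dx=+10,dy=+14->C
  (1,6):dx=+5,dy=+8->C; (1,7):dx=+1,dy=+2->C; (1,8):dx=+9,dy=+12->C; (2,3):dx=-1,dy=-2->C
  (2,4):dx=+2,dy=+4->C; (2,5):dx=+6,dy=+8->C; (2,6):dx=+1,dy=+2->C; (2,7):dx=-3,dy=-4->C
  (2,8):dx=+5,dy=+6->C; (3,4):dx=+3,dy=+6->C; (3,5):dx=+7,dy=+10->C; (3,6):dx=+2,dy=+4->C
  (3,7):dx=-2,dy=-2->C; (3,8):dx=+6,dy=+8->C; (4,5):dx=+4,dy=+4->C; (4,6):dx=-1,dy=-2->C
  (4,7):dx=-5,dy=-8->C; (4,8):dx=+3,dy=+2->C; (5,6):dx=-5,dy=-6->C; (5,7):dx=-9,dy=-12->C
  (5,8):dx=-1,dy=-2->C; (6,7):dx=-4,dy=-6->C; (6,8):dx=+4,dy=+4->C; (7,8):dx=+8,dy=+10->C
Step 2: C = 28, D = 0, total pairs = 28.
Step 3: tau = (C - D)/(n(n-1)/2) = (28 - 0)/28 = 1.000000.
Step 4: Exact two-sided p-value (enumerate n! = 40320 permutations of y under H0): p = 0.000050.
Step 5: alpha = 0.1. reject H0.

tau_b = 1.0000 (C=28, D=0), p = 0.000050, reject H0.


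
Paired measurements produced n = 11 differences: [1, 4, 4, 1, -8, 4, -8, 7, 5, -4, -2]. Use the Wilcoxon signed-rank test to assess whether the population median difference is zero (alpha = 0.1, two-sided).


Step 1: Drop any zero differences (none here) and take |d_i|.
|d| = [1, 4, 4, 1, 8, 4, 8, 7, 5, 4, 2]
Step 2: Midrank |d_i| (ties get averaged ranks).
ranks: |1|->1.5, |4|->5.5, |4|->5.5, |1|->1.5, |8|->10.5, |4|->5.5, |8|->10.5, |7|->9, |5|->8, |4|->5.5, |2|->3
Step 3: Attach original signs; sum ranks with positive sign and with negative sign.
W+ = 1.5 + 5.5 + 5.5 + 1.5 + 5.5 + 9 + 8 = 36.5
W- = 10.5 + 10.5 + 5.5 + 3 = 29.5
(Check: W+ + W- = 66 should equal n(n+1)/2 = 66.)
Step 4: Test statistic W = min(W+, W-) = 29.5.
Step 5: Ties in |d|, so use the tie-corrected normal approximation.
        E[W] = n(n+1)/4 = 11*12/4 = 33.
        Tie groups: |d|=1 (t=2), |d|=4 (t=4), |d|=8 (t=2); sum(t^3 - t) = 72.
        Var[W] = n(n+1)(2n+1)/24 - sum(t^3-t)/48 = 3036/24 - 72/48 = 125.
        z = (W - E[W]) / sqrt(Var[W]) = (29.5 - 33) / 11.1803 = -0.3130.
        Two-sided p = 2*Phi(z) = 0.754243.
Step 6: alpha = 0.1. fail to reject H0.

W+ = 36.5, W- = 29.5, W = min = 29.5, p = 0.754243, fail to reject H0.


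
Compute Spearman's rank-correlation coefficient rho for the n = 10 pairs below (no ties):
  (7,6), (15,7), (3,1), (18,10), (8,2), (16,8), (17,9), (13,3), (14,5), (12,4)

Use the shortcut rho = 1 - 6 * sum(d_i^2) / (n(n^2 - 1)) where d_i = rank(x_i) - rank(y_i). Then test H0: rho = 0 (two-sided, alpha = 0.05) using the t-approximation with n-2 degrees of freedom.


Step 1: Rank x and y separately (midranks; no ties here).
rank(x): 7->2, 15->7, 3->1, 18->10, 8->3, 16->8, 17->9, 13->5, 14->6, 12->4
rank(y): 6->6, 7->7, 1->1, 10->10, 2->2, 8->8, 9->9, 3->3, 5->5, 4->4
Step 2: d_i = R_x(i) - R_y(i); compute d_i^2.
  (2-6)^2=16, (7-7)^2=0, (1-1)^2=0, (10-10)^2=0, (3-2)^2=1, (8-8)^2=0, (9-9)^2=0, (5-3)^2=4, (6-5)^2=1, (4-4)^2=0
sum(d^2) = 22.
Step 3: rho = 1 - 6*22 / (10*(10^2 - 1)) = 1 - 132/990 = 0.866667.
Step 4: Under H0, t = rho * sqrt((n-2)/(1-rho^2)) = 4.9135 ~ t(8).
Step 5: Two-sided p-value from the t-distribution with 8 df = 0.001174.
Step 6: alpha = 0.05. reject H0.

rho = 0.8667, p = 0.001174, reject H0 at alpha = 0.05.


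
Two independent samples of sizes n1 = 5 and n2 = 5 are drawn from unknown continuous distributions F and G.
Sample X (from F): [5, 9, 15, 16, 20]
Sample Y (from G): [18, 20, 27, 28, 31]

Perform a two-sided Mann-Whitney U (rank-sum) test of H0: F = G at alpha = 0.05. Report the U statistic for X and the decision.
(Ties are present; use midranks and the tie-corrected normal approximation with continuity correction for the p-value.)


Step 1: Combine and sort all 10 observations; assign midranks.
sorted (value, group): (5,X), (9,X), (15,X), (16,X), (18,Y), (20,X), (20,Y), (27,Y), (28,Y), (31,Y)
ranks: 5->1, 9->2, 15->3, 16->4, 18->5, 20->6.5, 20->6.5, 27->8, 28->9, 31->10
Step 2: Rank sum for X: R1 = 1 + 2 + 3 + 4 + 6.5 = 16.5.
Step 3: U_X = R1 - n1(n1+1)/2 = 16.5 - 5*6/2 = 16.5 - 15 = 1.5.
       U_Y = n1*n2 - U_X = 25 - 1.5 = 23.5.
Step 4: Ties are present, so use the tie-corrected normal approximation (with continuity correction) for the p-value.
Step 5: p-value = 0.027803; compare to alpha = 0.05. reject H0.

U_X = 1.5, p = 0.027803, reject H0 at alpha = 0.05.


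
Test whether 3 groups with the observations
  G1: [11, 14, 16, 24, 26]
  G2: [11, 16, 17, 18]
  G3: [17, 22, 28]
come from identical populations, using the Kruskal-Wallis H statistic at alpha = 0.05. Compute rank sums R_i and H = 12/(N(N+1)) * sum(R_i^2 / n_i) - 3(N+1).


Step 1: Combine all N = 12 observations and assign midranks.
sorted (value, group, rank): (11,G1,1.5), (11,G2,1.5), (14,G1,3), (16,G1,4.5), (16,G2,4.5), (17,G2,6.5), (17,G3,6.5), (18,G2,8), (22,G3,9), (24,G1,10), (26,G1,11), (28,G3,12)
Step 2: Sum ranks within each group.
R_1 = 30 (n_1 = 5)
R_2 = 20.5 (n_2 = 4)
R_3 = 27.5 (n_3 = 3)
Step 3: H = 12/(N(N+1)) * sum(R_i^2/n_i) - 3(N+1)
     = 12/(12*13) * (30^2/5 + 20.5^2/4 + 27.5^2/3) - 3*13
     = 0.076923 * 537.146 - 39
     = 2.318910.
Step 4: Ties present; correction factor C = 1 - 18/(12^3 - 12) = 0.989510. Corrected H = 2.318910 / 0.989510 = 2.343492.
Step 5: Under H0, H ~ chi^2(2); p-value = 0.309825.
Step 6: alpha = 0.05. fail to reject H0.

H = 2.3435, df = 2, p = 0.309825, fail to reject H0.


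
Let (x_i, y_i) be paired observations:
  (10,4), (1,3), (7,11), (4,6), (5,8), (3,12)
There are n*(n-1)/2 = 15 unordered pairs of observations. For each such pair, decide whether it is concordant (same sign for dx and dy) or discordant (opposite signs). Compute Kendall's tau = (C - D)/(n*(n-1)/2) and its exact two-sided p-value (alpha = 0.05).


Step 1: Enumerate the 15 unordered pairs (i,j) with i<j and classify each by sign(x_j-x_i) * sign(y_j-y_i).
  (1,2):dx=-9,dy=-1->C; (1,3):dx=-3,dy=+7->D; (1,4):dx=-6,dy=+2->D; (1,5):dx=-5,dy=+4->D
  (1,6):dx=-7,dy=+8->D; (2,3):dx=+6,dy=+8->C; (2,4):dx=+3,dy=+3->C; (2,5):dx=+4,dy=+5->C
  (2,6):dx=+2,dy=+9->C; (3,4):dx=-3,dy=-5->C; (3,5):dx=-2,dy=-3->C; (3,6):dx=-4,dy=+1->D
  (4,5):dx=+1,dy=+2->C; (4,6):dx=-1,dy=+6->D; (5,6):dx=-2,dy=+4->D
Step 2: C = 8, D = 7, total pairs = 15.
Step 3: tau = (C - D)/(n(n-1)/2) = (8 - 7)/15 = 0.066667.
Step 4: Exact two-sided p-value (enumerate n! = 720 permutations of y under H0): p = 1.000000.
Step 5: alpha = 0.05. fail to reject H0.

tau_b = 0.0667 (C=8, D=7), p = 1.000000, fail to reject H0.


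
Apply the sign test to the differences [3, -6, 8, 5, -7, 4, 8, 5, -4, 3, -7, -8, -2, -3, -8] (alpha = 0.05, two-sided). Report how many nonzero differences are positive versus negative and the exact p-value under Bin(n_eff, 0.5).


Step 1: Discard zero differences. Original n = 15; n_eff = number of nonzero differences = 15.
Nonzero differences (with sign): +3, -6, +8, +5, -7, +4, +8, +5, -4, +3, -7, -8, -2, -3, -8
Step 2: Count signs: positive = 7, negative = 8.
Step 3: Under H0: P(positive) = 0.5, so the number of positives S ~ Bin(15, 0.5).
Step 4: Two-sided exact p-value = sum of Bin(15,0.5) probabilities at or below the observed probability = 1.000000.
Step 5: alpha = 0.05. fail to reject H0.

n_eff = 15, pos = 7, neg = 8, p = 1.000000, fail to reject H0.


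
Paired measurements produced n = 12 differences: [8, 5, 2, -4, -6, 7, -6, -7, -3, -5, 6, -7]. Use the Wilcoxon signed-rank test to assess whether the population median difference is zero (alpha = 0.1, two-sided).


Step 1: Drop any zero differences (none here) and take |d_i|.
|d| = [8, 5, 2, 4, 6, 7, 6, 7, 3, 5, 6, 7]
Step 2: Midrank |d_i| (ties get averaged ranks).
ranks: |8|->12, |5|->4.5, |2|->1, |4|->3, |6|->7, |7|->10, |6|->7, |7|->10, |3|->2, |5|->4.5, |6|->7, |7|->10
Step 3: Attach original signs; sum ranks with positive sign and with negative sign.
W+ = 12 + 4.5 + 1 + 10 + 7 = 34.5
W- = 3 + 7 + 7 + 10 + 2 + 4.5 + 10 = 43.5
(Check: W+ + W- = 78 should equal n(n+1)/2 = 78.)
Step 4: Test statistic W = min(W+, W-) = 34.5.
Step 5: Ties in |d|, so use the tie-corrected normal approximation.
        E[W] = n(n+1)/4 = 12*13/4 = 39.
        Tie groups: |d|=5 (t=2), |d|=6 (t=3), |d|=7 (t=3); sum(t^3 - t) = 54.
        Var[W] = n(n+1)(2n+1)/24 - sum(t^3-t)/48 = 3900/24 - 54/48 = 161.375.
        z = (W - E[W]) / sqrt(Var[W]) = (34.5 - 39) / 12.7033 = -0.3542.
        Two-sided p = 2*Phi(z) = 0.723161.
Step 6: alpha = 0.1. fail to reject H0.

W+ = 34.5, W- = 43.5, W = min = 34.5, p = 0.723161, fail to reject H0.


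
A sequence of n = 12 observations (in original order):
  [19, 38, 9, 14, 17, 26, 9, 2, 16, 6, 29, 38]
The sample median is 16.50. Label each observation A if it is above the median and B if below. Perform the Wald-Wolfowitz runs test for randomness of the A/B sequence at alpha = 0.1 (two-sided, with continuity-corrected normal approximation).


Step 1: Compute median = 16.50; label A = above, B = below.
Labels in order: AABBAABBBBAA  (n_A = 6, n_B = 6)
Step 2: Count runs R = 5.
Step 3: Under H0 (random ordering), E[R] = 2*n_A*n_B/(n_A+n_B) + 1 = 2*6*6/12 + 1 = 7.0000.
        Var[R] = 2*n_A*n_B*(2*n_A*n_B - n_A - n_B) / ((n_A+n_B)^2 * (n_A+n_B-1)) = 4320/1584 = 2.7273.
        SD[R] = 1.6514.
Step 4: Continuity-corrected z = (R + 0.5 - E[R]) / SD[R] = (5 + 0.5 - 7.0000) / 1.6514 = -0.9083.
Step 5: Two-sided p-value via normal approximation = 2*(1 - Phi(|z|)) = 0.363722.
Step 6: alpha = 0.1. fail to reject H0.

R = 5, z = -0.9083, p = 0.363722, fail to reject H0.


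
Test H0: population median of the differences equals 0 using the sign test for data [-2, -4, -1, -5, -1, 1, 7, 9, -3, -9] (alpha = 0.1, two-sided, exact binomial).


Step 1: Discard zero differences. Original n = 10; n_eff = number of nonzero differences = 10.
Nonzero differences (with sign): -2, -4, -1, -5, -1, +1, +7, +9, -3, -9
Step 2: Count signs: positive = 3, negative = 7.
Step 3: Under H0: P(positive) = 0.5, so the number of positives S ~ Bin(10, 0.5).
Step 4: Two-sided exact p-value = sum of Bin(10,0.5) probabilities at or below the observed probability = 0.343750.
Step 5: alpha = 0.1. fail to reject H0.

n_eff = 10, pos = 3, neg = 7, p = 0.343750, fail to reject H0.


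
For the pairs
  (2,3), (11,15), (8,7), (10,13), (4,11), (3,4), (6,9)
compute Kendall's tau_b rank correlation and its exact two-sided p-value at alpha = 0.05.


Step 1: Enumerate the 21 unordered pairs (i,j) with i<j and classify each by sign(x_j-x_i) * sign(y_j-y_i).
  (1,2):dx=+9,dy=+12->C; (1,3):dx=+6,dy=+4->C; (1,4):dx=+8,dy=+10->C; (1,5):dx=+2,dy=+8->C
  (1,6):dx=+1,dy=+1->C; (1,7):dx=+4,dy=+6->C; (2,3):dx=-3,dy=-8->C; (2,4):dx=-1,dy=-2->C
  (2,5):dx=-7,dy=-4->C; (2,6):dx=-8,dy=-11->C; (2,7):dx=-5,dy=-6->C; (3,4):dx=+2,dy=+6->C
  (3,5):dx=-4,dy=+4->D; (3,6):dx=-5,dy=-3->C; (3,7):dx=-2,dy=+2->D; (4,5):dx=-6,dy=-2->C
  (4,6):dx=-7,dy=-9->C; (4,7):dx=-4,dy=-4->C; (5,6):dx=-1,dy=-7->C; (5,7):dx=+2,dy=-2->D
  (6,7):dx=+3,dy=+5->C
Step 2: C = 18, D = 3, total pairs = 21.
Step 3: tau = (C - D)/(n(n-1)/2) = (18 - 3)/21 = 0.714286.
Step 4: Exact two-sided p-value (enumerate n! = 5040 permutations of y under H0): p = 0.030159.
Step 5: alpha = 0.05. reject H0.

tau_b = 0.7143 (C=18, D=3), p = 0.030159, reject H0.


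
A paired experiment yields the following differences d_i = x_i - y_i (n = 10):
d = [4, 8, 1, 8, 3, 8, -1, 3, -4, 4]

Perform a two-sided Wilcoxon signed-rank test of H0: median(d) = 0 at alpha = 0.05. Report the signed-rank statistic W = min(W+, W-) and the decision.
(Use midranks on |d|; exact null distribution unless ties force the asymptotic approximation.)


Step 1: Drop any zero differences (none here) and take |d_i|.
|d| = [4, 8, 1, 8, 3, 8, 1, 3, 4, 4]
Step 2: Midrank |d_i| (ties get averaged ranks).
ranks: |4|->6, |8|->9, |1|->1.5, |8|->9, |3|->3.5, |8|->9, |1|->1.5, |3|->3.5, |4|->6, |4|->6
Step 3: Attach original signs; sum ranks with positive sign and with negative sign.
W+ = 6 + 9 + 1.5 + 9 + 3.5 + 9 + 3.5 + 6 = 47.5
W- = 1.5 + 6 = 7.5
(Check: W+ + W- = 55 should equal n(n+1)/2 = 55.)
Step 4: Test statistic W = min(W+, W-) = 7.5.
Step 5: Ties in |d|, so use the tie-corrected normal approximation.
        E[W] = n(n+1)/4 = 10*11/4 = 27.5.
        Tie groups: |d|=1 (t=2), |d|=3 (t=2), |d|=4 (t=3), |d|=8 (t=3); sum(t^3 - t) = 60.
        Var[W] = n(n+1)(2n+1)/24 - sum(t^3-t)/48 = 2310/24 - 60/48 = 95.
        z = (W - E[W]) / sqrt(Var[W]) = (7.5 - 27.5) / 9.7468 = -2.0520.
        Two-sided p = 2*Phi(z) = 0.040174.
Step 6: alpha = 0.05. reject H0.

W+ = 47.5, W- = 7.5, W = min = 7.5, p = 0.040174, reject H0.


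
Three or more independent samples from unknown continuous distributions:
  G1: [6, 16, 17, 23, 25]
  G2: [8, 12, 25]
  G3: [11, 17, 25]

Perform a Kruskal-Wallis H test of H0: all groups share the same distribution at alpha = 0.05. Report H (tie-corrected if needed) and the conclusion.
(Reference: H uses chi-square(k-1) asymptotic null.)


Step 1: Combine all N = 11 observations and assign midranks.
sorted (value, group, rank): (6,G1,1), (8,G2,2), (11,G3,3), (12,G2,4), (16,G1,5), (17,G1,6.5), (17,G3,6.5), (23,G1,8), (25,G1,10), (25,G2,10), (25,G3,10)
Step 2: Sum ranks within each group.
R_1 = 30.5 (n_1 = 5)
R_2 = 16 (n_2 = 3)
R_3 = 19.5 (n_3 = 3)
Step 3: H = 12/(N(N+1)) * sum(R_i^2/n_i) - 3(N+1)
     = 12/(11*12) * (30.5^2/5 + 16^2/3 + 19.5^2/3) - 3*12
     = 0.090909 * 398.133 - 36
     = 0.193939.
Step 4: Ties present; correction factor C = 1 - 30/(11^3 - 11) = 0.977273. Corrected H = 0.193939 / 0.977273 = 0.198450.
Step 5: Under H0, H ~ chi^2(2); p-value = 0.905539.
Step 6: alpha = 0.05. fail to reject H0.

H = 0.1984, df = 2, p = 0.905539, fail to reject H0.
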